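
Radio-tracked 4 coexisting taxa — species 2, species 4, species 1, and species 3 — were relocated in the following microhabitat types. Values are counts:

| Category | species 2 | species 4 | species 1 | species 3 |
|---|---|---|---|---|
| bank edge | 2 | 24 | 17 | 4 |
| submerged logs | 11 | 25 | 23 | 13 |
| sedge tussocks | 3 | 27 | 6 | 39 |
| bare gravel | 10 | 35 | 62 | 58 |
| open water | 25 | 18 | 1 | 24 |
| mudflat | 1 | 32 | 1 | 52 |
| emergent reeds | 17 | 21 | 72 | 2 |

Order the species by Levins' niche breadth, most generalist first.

species 4 > species 3 > species 2 > species 1

Proportions for species 2 (n=69): 2/69=0.0290, 11/69=0.1594, 3/69=0.0435, 10/69=0.1449, 25/69=0.3623, 1/69=0.0145, 17/69=0.2464
Proportions for species 4 (n=182): 24/182=0.1319, 25/182=0.1374, 27/182=0.1484, 35/182=0.1923, 18/182=0.0989, 32/182=0.1758, 21/182=0.1154
Proportions for species 1 (n=182): 17/182=0.0934, 23/182=0.1264, 6/182=0.0330, 62/182=0.3407, 1/182=0.0055, 1/182=0.0055, 72/182=0.3956
Proportions for species 3 (n=192): 4/192=0.0208, 13/192=0.0677, 39/192=0.2031, 58/192=0.3021, 24/192=0.1250, 52/192=0.2708, 2/192=0.0104
Σp_2ᵢ² = 0.0290² + 0.1594² + 0.0435² + 0.1449² + 0.3623² + 0.0145² + 0.2464² = 0.000841 + 0.025408 + 0.001892 + 0.020996 + 0.131261 + 0.000210 + 0.060713 = 0.241321
B_2 = 1 / 0.241321 = 4.1439
Σp_4ᵢ² = 0.1319² + 0.1374² + 0.1484² + 0.1923² + 0.0989² + 0.1758² + 0.1154² = 0.017398 + 0.018879 + 0.022023 + 0.036979 + 0.009781 + 0.030906 + 0.013317 = 0.149283
B_4 = 1 / 0.149283 = 6.6987
Σp_1ᵢ² = 0.0934² + 0.1264² + 0.0330² + 0.3407² + 0.0055² + 0.0055² + 0.3956² = 0.008724 + 0.015977 + 0.001089 + 0.116076 + 0.000030 + 0.000030 + 0.156499 = 0.298425
B_1 = 1 / 0.298425 = 3.3509
Σp_3ᵢ² = 0.0208² + 0.0677² + 0.2031² + 0.3021² + 0.1250² + 0.2708² + 0.0104² = 0.000433 + 0.004583 + 0.041250 + 0.091264 + 0.015625 + 0.073333 + 0.000108 = 0.226596
B_3 = 1 / 0.226596 = 4.4131
Ranking by B (broadest → narrowest): species 4 (6.70) > species 3 (4.41) > species 2 (4.14) > species 1 (3.35)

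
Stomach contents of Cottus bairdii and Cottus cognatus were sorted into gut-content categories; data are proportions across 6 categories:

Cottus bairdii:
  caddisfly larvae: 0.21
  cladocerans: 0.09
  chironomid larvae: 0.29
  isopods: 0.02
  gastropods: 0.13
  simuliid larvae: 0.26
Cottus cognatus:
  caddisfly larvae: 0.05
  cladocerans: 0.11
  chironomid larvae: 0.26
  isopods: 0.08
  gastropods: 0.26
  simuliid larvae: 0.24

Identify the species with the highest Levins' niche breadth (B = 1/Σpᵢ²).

Cottus cognatus

Σp_bairᵢ² = 0.21² + 0.09² + 0.29² + 0.02² + 0.13² + 0.26² = 0.0441 + 0.0081 + 0.0841 + 0.0004 + 0.0169 + 0.0676 = 0.2212
B_bair = 1 / 0.2212 = 4.5208
Σp_cognᵢ² = 0.05² + 0.11² + 0.26² + 0.08² + 0.26² + 0.24² = 0.0025 + 0.0121 + 0.0676 + 0.0064 + 0.0676 + 0.0576 = 0.2138
B_cogn = 1 / 0.2138 = 4.6773
Highest B → broadest niche (most generalist): Cottus cognatus (B = 4.68).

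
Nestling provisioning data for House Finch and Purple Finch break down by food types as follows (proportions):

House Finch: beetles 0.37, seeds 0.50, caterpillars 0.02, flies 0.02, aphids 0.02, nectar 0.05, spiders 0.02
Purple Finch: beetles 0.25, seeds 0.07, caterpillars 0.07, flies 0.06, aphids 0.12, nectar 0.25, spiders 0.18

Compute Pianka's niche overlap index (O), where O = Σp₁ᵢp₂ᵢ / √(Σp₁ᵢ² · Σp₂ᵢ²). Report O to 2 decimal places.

0.55

Σ p₁ᵢp₂ᵢ = 0.0925 + 0.0350 + 0.0014 + 0.0012 + 0.0024 + 0.0125 + 0.0036 = 0.1486
Σp_1ᵢ² = 0.37² + 0.50² + 0.02² + 0.02² + 0.02² + 0.05² + 0.02² = 0.1369 + 0.2500 + 0.0004 + 0.0004 + 0.0004 + 0.0025 + 0.0004 = 0.3910
Σp_2ᵢ² = 0.25² + 0.07² + 0.07² + 0.06² + 0.12² + 0.25² + 0.18² = 0.0625 + 0.0049 + 0.0049 + 0.0036 + 0.0144 + 0.0625 + 0.0324 = 0.1852
O = 0.1486 / √(0.3910 × 0.1852) = 0.1486 / 0.26910 = 0.5522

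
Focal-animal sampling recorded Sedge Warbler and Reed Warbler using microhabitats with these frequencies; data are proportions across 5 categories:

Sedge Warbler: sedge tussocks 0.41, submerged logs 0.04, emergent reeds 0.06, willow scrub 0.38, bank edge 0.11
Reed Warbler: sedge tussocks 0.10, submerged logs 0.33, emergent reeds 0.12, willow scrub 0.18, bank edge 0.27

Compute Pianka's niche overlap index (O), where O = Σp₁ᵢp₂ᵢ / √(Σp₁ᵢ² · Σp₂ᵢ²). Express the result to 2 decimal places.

Σ p₁ᵢp₂ᵢ = 0.0410 + 0.0132 + 0.0072 + 0.0684 + 0.0297 = 0.1595
Σp_1ᵢ² = 0.41² + 0.04² + 0.06² + 0.38² + 0.11² = 0.1681 + 0.0016 + 0.0036 + 0.1444 + 0.0121 = 0.3298
Σp_2ᵢ² = 0.10² + 0.33² + 0.12² + 0.18² + 0.27² = 0.0100 + 0.1089 + 0.0144 + 0.0324 + 0.0729 = 0.2386
O = 0.1595 / √(0.3298 × 0.2386) = 0.1595 / 0.28052 = 0.5686

0.57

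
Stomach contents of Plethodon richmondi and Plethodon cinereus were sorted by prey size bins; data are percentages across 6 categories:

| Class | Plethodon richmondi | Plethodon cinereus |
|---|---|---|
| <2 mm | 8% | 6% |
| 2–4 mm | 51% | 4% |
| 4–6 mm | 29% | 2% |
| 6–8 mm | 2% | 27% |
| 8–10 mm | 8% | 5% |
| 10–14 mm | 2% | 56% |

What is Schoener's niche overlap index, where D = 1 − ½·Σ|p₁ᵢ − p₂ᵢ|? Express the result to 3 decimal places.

Convert percentages to proportions (divide by 100).
Σ|p₁ᵢ − p₂ᵢ| = 0.02 + 0.47 + 0.27 + 0.25 + 0.03 + 0.54 = 1.58
D = 1 − ½ × 1.58 = 1 − 0.790 = 0.21000

0.210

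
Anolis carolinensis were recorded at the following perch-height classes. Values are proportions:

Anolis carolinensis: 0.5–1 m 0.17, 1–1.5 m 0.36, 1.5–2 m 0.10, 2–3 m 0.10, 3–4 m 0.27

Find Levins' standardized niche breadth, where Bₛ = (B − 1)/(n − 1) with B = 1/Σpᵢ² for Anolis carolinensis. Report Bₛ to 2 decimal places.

0.74

Σpᵢ² = 0.17² + 0.36² + 0.10² + 0.10² + 0.27² = 0.0289 + 0.1296 + 0.0100 + 0.0100 + 0.0729 = 0.2514
B = 1 / 0.2514 = 3.9777
Bₛ = (B − 1)/(n − 1) = (3.9777 − 1)/(5 − 1) = 2.9777/4 = 0.7444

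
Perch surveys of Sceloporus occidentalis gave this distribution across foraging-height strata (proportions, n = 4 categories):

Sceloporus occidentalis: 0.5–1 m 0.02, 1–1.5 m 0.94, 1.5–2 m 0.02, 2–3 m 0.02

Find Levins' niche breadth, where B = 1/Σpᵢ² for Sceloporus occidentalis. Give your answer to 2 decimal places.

Σpᵢ² = 0.02² + 0.94² + 0.02² + 0.02² = 0.0004 + 0.8836 + 0.0004 + 0.0004 = 0.8848
B = 1 / 0.8848 = 1.1302

1.13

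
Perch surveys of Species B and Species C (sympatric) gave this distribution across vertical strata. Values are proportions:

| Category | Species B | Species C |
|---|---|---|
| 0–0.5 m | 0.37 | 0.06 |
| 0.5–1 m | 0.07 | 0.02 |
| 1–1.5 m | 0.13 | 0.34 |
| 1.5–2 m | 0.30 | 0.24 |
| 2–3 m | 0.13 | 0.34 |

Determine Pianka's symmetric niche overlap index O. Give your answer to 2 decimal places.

0.66

Σ p₁ᵢp₂ᵢ = 0.0222 + 0.0014 + 0.0442 + 0.0720 + 0.0442 = 0.1840
Σp_1ᵢ² = 0.37² + 0.07² + 0.13² + 0.30² + 0.13² = 0.1369 + 0.0049 + 0.0169 + 0.0900 + 0.0169 = 0.2656
Σp_2ᵢ² = 0.06² + 0.02² + 0.34² + 0.24² + 0.34² = 0.0036 + 0.0004 + 0.1156 + 0.0576 + 0.1156 = 0.2928
O = 0.1840 / √(0.2656 × 0.2928) = 0.1840 / 0.27887 = 0.6598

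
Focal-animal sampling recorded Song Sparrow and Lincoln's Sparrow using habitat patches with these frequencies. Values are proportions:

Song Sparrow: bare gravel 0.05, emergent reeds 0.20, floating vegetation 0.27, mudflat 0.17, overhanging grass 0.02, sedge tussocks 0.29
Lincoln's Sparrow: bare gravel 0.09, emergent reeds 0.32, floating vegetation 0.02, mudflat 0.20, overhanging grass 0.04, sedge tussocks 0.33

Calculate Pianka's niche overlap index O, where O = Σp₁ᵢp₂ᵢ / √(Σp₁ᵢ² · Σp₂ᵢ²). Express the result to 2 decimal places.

Σ p₁ᵢp₂ᵢ = 0.0045 + 0.0640 + 0.0054 + 0.0340 + 0.0008 + 0.0957 = 0.2044
Σp_1ᵢ² = 0.05² + 0.20² + 0.27² + 0.17² + 0.02² + 0.29² = 0.0025 + 0.0400 + 0.0729 + 0.0289 + 0.0004 + 0.0841 = 0.2288
Σp_2ᵢ² = 0.09² + 0.32² + 0.02² + 0.20² + 0.04² + 0.33² = 0.0081 + 0.1024 + 0.0004 + 0.0400 + 0.0016 + 0.1089 = 0.2614
O = 0.2044 / √(0.2288 × 0.2614) = 0.2044 / 0.24456 = 0.8358

0.84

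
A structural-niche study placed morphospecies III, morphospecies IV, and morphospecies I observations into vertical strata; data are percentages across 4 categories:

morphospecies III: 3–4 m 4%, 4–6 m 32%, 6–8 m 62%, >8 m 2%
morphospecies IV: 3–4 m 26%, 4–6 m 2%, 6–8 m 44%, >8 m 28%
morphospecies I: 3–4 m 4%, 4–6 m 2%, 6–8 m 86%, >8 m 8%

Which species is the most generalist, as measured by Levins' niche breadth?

Convert percentages to proportions (divide by 100).
Σp_IIIᵢ² = 0.04² + 0.32² + 0.62² + 0.02² = 0.0016 + 0.1024 + 0.3844 + 0.0004 = 0.4888
B_III = 1 / 0.4888 = 2.0458
Σp_IVᵢ² = 0.26² + 0.02² + 0.44² + 0.28² = 0.0676 + 0.0004 + 0.1936 + 0.0784 = 0.3400
B_IV = 1 / 0.3400 = 2.9412
Σp_Iᵢ² = 0.04² + 0.02² + 0.86² + 0.08² = 0.0016 + 0.0004 + 0.7396 + 0.0064 = 0.7480
B_I = 1 / 0.7480 = 1.3369
Highest B → broadest niche (most generalist): morphospecies IV (B = 2.94).

morphospecies IV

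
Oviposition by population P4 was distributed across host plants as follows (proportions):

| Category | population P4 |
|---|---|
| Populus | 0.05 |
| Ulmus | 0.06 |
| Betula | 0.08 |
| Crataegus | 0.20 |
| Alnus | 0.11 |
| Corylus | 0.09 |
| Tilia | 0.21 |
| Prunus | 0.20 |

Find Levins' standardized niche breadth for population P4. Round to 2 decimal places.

0.77

Σpᵢ² = 0.05² + 0.06² + 0.08² + 0.20² + 0.11² + 0.09² + 0.21² + 0.20² = 0.0025 + 0.0036 + 0.0064 + 0.0400 + 0.0121 + 0.0081 + 0.0441 + 0.0400 = 0.1568
B = 1 / 0.1568 = 6.3776
Bₛ = (B − 1)/(n − 1) = (6.3776 − 1)/(8 − 1) = 5.3776/7 = 0.7682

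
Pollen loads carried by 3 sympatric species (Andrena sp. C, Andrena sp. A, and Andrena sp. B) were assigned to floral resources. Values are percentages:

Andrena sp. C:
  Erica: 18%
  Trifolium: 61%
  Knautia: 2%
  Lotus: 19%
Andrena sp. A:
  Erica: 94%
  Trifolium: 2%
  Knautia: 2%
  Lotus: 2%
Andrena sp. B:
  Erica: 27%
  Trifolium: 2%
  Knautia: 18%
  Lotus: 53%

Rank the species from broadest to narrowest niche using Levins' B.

Convert percentages to proportions (divide by 100).
Σp_Cᵢ² = 0.18² + 0.61² + 0.02² + 0.19² = 0.0324 + 0.3721 + 0.0004 + 0.0361 = 0.4410
B_C = 1 / 0.4410 = 2.2676
Σp_Aᵢ² = 0.94² + 0.02² + 0.02² + 0.02² = 0.8836 + 0.0004 + 0.0004 + 0.0004 = 0.8848
B_A = 1 / 0.8848 = 1.1302
Σp_Bᵢ² = 0.27² + 0.02² + 0.18² + 0.53² = 0.0729 + 0.0004 + 0.0324 + 0.2809 = 0.3866
B_B = 1 / 0.3866 = 2.5867
Ranking by B (broadest → narrowest): Andrena sp. B (2.59) > Andrena sp. C (2.27) > Andrena sp. A (1.13)

Andrena sp. B > Andrena sp. C > Andrena sp. A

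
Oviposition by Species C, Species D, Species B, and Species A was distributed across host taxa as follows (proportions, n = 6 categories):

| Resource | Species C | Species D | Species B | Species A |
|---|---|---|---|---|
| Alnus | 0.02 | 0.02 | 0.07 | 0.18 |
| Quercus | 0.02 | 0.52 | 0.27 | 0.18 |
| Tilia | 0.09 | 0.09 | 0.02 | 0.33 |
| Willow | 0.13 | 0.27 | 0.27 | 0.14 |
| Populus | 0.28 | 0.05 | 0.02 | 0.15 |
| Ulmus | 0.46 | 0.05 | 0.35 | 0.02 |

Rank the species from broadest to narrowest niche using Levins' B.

Species A > Species B > Species C > Species D

Σp_Cᵢ² = 0.02² + 0.02² + 0.09² + 0.13² + 0.28² + 0.46² = 0.0004 + 0.0004 + 0.0081 + 0.0169 + 0.0784 + 0.2116 = 0.3158
B_C = 1 / 0.3158 = 3.1666
Σp_Dᵢ² = 0.02² + 0.52² + 0.09² + 0.27² + 0.05² + 0.05² = 0.0004 + 0.2704 + 0.0081 + 0.0729 + 0.0025 + 0.0025 = 0.3568
B_D = 1 / 0.3568 = 2.8027
Σp_Bᵢ² = 0.07² + 0.27² + 0.02² + 0.27² + 0.02² + 0.35² = 0.0049 + 0.0729 + 0.0004 + 0.0729 + 0.0004 + 0.1225 = 0.2740
B_B = 1 / 0.2740 = 3.6496
Σp_Aᵢ² = 0.18² + 0.18² + 0.33² + 0.14² + 0.15² + 0.02² = 0.0324 + 0.0324 + 0.1089 + 0.0196 + 0.0225 + 0.0004 = 0.2162
B_A = 1 / 0.2162 = 4.6253
Ranking by B (broadest → narrowest): Species A (4.63) > Species B (3.65) > Species C (3.17) > Species D (2.80)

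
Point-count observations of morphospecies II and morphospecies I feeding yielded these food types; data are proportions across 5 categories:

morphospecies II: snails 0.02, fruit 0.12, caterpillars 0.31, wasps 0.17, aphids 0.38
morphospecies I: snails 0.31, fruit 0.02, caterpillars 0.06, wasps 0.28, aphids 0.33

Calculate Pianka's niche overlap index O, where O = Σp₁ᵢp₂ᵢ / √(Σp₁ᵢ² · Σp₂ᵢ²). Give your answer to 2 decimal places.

Σ p₁ᵢp₂ᵢ = 0.0062 + 0.0024 + 0.0186 + 0.0476 + 0.1254 = 0.2002
Σp_1ᵢ² = 0.02² + 0.12² + 0.31² + 0.17² + 0.38² = 0.0004 + 0.0144 + 0.0961 + 0.0289 + 0.1444 = 0.2842
Σp_2ᵢ² = 0.31² + 0.02² + 0.06² + 0.28² + 0.33² = 0.0961 + 0.0004 + 0.0036 + 0.0784 + 0.1089 = 0.2874
O = 0.2002 / √(0.2842 × 0.2874) = 0.2002 / 0.28580 = 0.7005

0.70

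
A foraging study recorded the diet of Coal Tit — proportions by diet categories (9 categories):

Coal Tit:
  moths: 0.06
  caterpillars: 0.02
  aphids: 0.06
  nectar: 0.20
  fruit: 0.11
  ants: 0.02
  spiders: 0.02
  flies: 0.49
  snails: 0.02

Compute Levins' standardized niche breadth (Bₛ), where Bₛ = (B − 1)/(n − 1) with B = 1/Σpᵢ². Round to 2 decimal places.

0.29

Σpᵢ² = 0.06² + 0.02² + 0.06² + 0.20² + 0.11² + 0.02² + 0.02² + 0.49² + 0.02² = 0.0036 + 0.0004 + 0.0036 + 0.0400 + 0.0121 + 0.0004 + 0.0004 + 0.2401 + 0.0004 = 0.3010
B = 1 / 0.3010 = 3.3223
Bₛ = (B − 1)/(n − 1) = (3.3223 − 1)/(9 − 1) = 2.3223/8 = 0.2903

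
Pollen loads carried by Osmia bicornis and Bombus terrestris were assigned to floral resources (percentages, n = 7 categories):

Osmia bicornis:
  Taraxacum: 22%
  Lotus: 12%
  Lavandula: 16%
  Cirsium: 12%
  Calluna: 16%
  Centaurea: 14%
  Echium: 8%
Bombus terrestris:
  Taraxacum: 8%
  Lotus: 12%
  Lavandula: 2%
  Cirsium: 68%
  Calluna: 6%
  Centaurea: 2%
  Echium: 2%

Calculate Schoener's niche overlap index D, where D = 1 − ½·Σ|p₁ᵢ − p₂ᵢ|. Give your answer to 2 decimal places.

0.44

Convert percentages to proportions (divide by 100).
Σ|p₁ᵢ − p₂ᵢ| = 0.14 + 0.00 + 0.14 + 0.56 + 0.10 + 0.12 + 0.06 = 1.12
D = 1 − ½ × 1.12 = 1 − 0.560 = 0.4400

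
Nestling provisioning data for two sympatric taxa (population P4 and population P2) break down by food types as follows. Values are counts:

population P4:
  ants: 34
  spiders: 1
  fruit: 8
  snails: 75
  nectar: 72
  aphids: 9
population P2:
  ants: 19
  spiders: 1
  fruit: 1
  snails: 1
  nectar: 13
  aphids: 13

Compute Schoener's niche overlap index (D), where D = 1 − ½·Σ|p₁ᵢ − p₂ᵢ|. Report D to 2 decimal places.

0.53

Proportions for population P4 (n=199): 34/199=0.1709, 1/199=0.0050, 8/199=0.0402, 75/199=0.3769, 72/199=0.3618, 9/199=0.0452
Proportions for population P2 (n=48): 19/48=0.3958, 1/48=0.0208, 1/48=0.0208, 1/48=0.0208, 13/48=0.2708, 13/48=0.2708
Σ|p₁ᵢ − p₂ᵢ| = 0.2249 + 0.0158 + 0.0194 + 0.3561 + 0.0910 + 0.2256 = 0.9328
D = 1 − ½ × 0.9328 = 1 − 0.46640 = 0.53360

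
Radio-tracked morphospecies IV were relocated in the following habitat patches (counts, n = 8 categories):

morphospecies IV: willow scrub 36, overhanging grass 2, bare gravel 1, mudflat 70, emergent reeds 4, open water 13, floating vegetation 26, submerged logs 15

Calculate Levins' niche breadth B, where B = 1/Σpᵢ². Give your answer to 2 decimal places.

Proportions for morphospecies IV (n=167): 36/167=0.2156, 2/167=0.0120, 1/167=0.0060, 70/167=0.4192, 4/167=0.0240, 13/167=0.0778, 26/167=0.1557, 15/167=0.0898
Σpᵢ² = 0.2156² + 0.0120² + 0.0060² + 0.4192² + 0.0240² + 0.0778² + 0.1557² + 0.0898² = 0.046483 + 0.000144 + 0.000036 + 0.175729 + 0.000576 + 0.006053 + 0.024242 + 0.008064 = 0.261327
B = 1 / 0.261327 = 3.8266

3.83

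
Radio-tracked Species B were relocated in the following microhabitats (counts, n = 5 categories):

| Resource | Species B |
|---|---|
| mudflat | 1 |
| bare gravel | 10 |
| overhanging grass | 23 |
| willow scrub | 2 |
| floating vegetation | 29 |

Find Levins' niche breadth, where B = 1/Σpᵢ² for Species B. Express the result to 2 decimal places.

Proportions for Species B (n=65): 1/65=0.0154, 10/65=0.1538, 23/65=0.3538, 2/65=0.0308, 29/65=0.4462
Σpᵢ² = 0.0154² + 0.1538² + 0.3538² + 0.0308² + 0.4462² = 0.000237 + 0.023654 + 0.125174 + 0.000949 + 0.199094 = 0.349108
B = 1 / 0.349108 = 2.8644

2.86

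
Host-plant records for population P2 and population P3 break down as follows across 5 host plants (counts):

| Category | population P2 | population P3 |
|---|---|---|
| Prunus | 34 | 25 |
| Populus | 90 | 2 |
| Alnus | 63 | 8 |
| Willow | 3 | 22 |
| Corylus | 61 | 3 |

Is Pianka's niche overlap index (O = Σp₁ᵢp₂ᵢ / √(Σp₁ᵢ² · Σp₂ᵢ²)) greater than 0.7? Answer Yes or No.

No

Proportions for population P2 (n=251): 34/251=0.1355, 90/251=0.3586, 63/251=0.2510, 3/251=0.0120, 61/251=0.2430
Proportions for population P3 (n=60): 25/60=0.4167, 2/60=0.0333, 8/60=0.1333, 22/60=0.3667, 3/60=0.0500
Σ p₁ᵢp₂ᵢ = 0.056463 + 0.011941 + 0.033458 + 0.004400 + 0.012150 = 0.118412
Σp_1ᵢ² = 0.1355² + 0.3586² + 0.2510² + 0.0120² + 0.2430² = 0.018360 + 0.128594 + 0.063001 + 0.000144 + 0.059049 = 0.269148
Σp_2ᵢ² = 0.4167² + 0.0333² + 0.1333² + 0.3667² + 0.0500² = 0.173639 + 0.001109 + 0.017769 + 0.134469 + 0.002500 = 0.329486
O = 0.118412 / √(0.269148 × 0.329486) = 0.118412 / 0.2977927 = 0.3976
O = 0.3976 < 0.7 → No.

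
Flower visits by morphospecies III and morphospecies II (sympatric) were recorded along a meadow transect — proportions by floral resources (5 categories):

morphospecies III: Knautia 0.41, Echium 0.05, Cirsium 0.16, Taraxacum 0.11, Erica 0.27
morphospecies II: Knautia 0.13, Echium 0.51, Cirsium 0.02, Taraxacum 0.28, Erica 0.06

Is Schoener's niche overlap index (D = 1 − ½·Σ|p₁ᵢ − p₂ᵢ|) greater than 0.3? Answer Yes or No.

Σ|p₁ᵢ − p₂ᵢ| = 0.28 + 0.46 + 0.14 + 0.17 + 0.21 = 1.26
D = 1 − ½ × 1.26 = 1 − 0.630 = 0.3700
D = 0.3700 > 0.3 → Yes.

Yes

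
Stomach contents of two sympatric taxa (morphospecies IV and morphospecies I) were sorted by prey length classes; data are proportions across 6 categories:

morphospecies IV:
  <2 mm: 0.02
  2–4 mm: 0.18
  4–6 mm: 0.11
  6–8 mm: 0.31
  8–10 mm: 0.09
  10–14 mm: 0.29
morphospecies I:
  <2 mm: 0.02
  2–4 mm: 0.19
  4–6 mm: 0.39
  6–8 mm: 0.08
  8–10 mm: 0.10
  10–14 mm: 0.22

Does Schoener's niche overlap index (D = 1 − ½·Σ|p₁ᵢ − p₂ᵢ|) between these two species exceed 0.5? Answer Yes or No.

Yes

Σ|p₁ᵢ − p₂ᵢ| = 0.00 + 0.01 + 0.28 + 0.23 + 0.01 + 0.07 = 0.60
D = 1 − ½ × 0.60 = 1 − 0.300 = 0.7000
D = 0.7000 > 0.5 → Yes.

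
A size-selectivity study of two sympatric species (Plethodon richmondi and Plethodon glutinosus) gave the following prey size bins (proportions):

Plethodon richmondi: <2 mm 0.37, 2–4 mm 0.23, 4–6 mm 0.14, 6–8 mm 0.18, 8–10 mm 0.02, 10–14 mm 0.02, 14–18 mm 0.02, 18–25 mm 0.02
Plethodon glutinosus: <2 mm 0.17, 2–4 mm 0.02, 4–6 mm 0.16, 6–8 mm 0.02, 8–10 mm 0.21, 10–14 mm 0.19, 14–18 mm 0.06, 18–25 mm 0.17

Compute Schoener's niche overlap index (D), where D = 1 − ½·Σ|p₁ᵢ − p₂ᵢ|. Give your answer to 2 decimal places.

Σ|p₁ᵢ − p₂ᵢ| = 0.20 + 0.21 + 0.02 + 0.16 + 0.19 + 0.17 + 0.04 + 0.15 = 1.14
D = 1 − ½ × 1.14 = 1 − 0.570 = 0.4300

0.43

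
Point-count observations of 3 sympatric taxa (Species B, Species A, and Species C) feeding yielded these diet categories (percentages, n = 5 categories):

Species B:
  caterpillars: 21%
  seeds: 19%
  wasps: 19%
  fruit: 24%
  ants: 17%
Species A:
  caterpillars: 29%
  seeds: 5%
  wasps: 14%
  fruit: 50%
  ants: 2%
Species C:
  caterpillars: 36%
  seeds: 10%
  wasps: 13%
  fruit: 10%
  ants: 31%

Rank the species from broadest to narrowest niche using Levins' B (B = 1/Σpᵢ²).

Convert percentages to proportions (divide by 100).
Σp_Bᵢ² = 0.21² + 0.19² + 0.19² + 0.24² + 0.17² = 0.0441 + 0.0361 + 0.0361 + 0.0576 + 0.0289 = 0.2028
B_B = 1 / 0.2028 = 4.9310
Σp_Aᵢ² = 0.29² + 0.05² + 0.14² + 0.50² + 0.02² = 0.0841 + 0.0025 + 0.0196 + 0.2500 + 0.0004 = 0.3566
B_A = 1 / 0.3566 = 2.8043
Σp_Cᵢ² = 0.36² + 0.10² + 0.13² + 0.10² + 0.31² = 0.1296 + 0.0100 + 0.0169 + 0.0100 + 0.0961 = 0.2626
B_C = 1 / 0.2626 = 3.8081
Ranking by B (broadest → narrowest): Species B (4.93) > Species C (3.81) > Species A (2.80)

Species B > Species C > Species A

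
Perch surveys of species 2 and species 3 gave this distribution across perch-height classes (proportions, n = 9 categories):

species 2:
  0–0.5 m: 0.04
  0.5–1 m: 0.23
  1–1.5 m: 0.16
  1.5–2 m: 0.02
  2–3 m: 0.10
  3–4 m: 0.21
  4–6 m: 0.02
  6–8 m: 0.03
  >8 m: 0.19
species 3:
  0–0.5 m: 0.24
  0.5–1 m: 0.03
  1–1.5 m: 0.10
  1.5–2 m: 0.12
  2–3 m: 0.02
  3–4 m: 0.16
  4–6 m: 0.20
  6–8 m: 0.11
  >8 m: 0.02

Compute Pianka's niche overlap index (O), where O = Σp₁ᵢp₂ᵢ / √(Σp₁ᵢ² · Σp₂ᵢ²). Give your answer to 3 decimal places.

0.490

Σ p₁ᵢp₂ᵢ = 0.0096 + 0.0069 + 0.0160 + 0.0024 + 0.0020 + 0.0336 + 0.0040 + 0.0033 + 0.0038 = 0.0816
Σp_1ᵢ² = 0.04² + 0.23² + 0.16² + 0.02² + 0.10² + 0.21² + 0.02² + 0.03² + 0.19² = 0.0016 + 0.0529 + 0.0256 + 0.0004 + 0.0100 + 0.0441 + 0.0004 + 0.0009 + 0.0361 = 0.1720
Σp_2ᵢ² = 0.24² + 0.03² + 0.10² + 0.12² + 0.02² + 0.16² + 0.20² + 0.11² + 0.02² = 0.0576 + 0.0009 + 0.0100 + 0.0144 + 0.0004 + 0.0256 + 0.0400 + 0.0121 + 0.0004 = 0.1614
O = 0.0816 / √(0.1720 × 0.1614) = 0.0816 / 0.166616 = 0.48975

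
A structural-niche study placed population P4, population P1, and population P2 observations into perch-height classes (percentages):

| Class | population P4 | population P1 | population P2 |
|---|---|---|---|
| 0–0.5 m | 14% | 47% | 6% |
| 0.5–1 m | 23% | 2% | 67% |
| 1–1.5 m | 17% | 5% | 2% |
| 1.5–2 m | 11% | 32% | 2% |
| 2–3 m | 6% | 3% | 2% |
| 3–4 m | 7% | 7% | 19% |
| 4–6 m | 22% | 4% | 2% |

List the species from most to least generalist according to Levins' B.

population P4 > population P1 > population P2

Convert percentages to proportions (divide by 100).
Σp_P4ᵢ² = 0.14² + 0.23² + 0.17² + 0.11² + 0.06² + 0.07² + 0.22² = 0.0196 + 0.0529 + 0.0289 + 0.0121 + 0.0036 + 0.0049 + 0.0484 = 0.1704
B_P4 = 1 / 0.1704 = 5.8685
Σp_P1ᵢ² = 0.47² + 0.02² + 0.05² + 0.32² + 0.03² + 0.07² + 0.04² = 0.2209 + 0.0004 + 0.0025 + 0.1024 + 0.0009 + 0.0049 + 0.0016 = 0.3336
B_P1 = 1 / 0.3336 = 2.9976
Σp_P2ᵢ² = 0.06² + 0.67² + 0.02² + 0.02² + 0.02² + 0.19² + 0.02² = 0.0036 + 0.4489 + 0.0004 + 0.0004 + 0.0004 + 0.0361 + 0.0004 = 0.4902
B_P2 = 1 / 0.4902 = 2.0400
Ranking by B (broadest → narrowest): population P4 (5.87) > population P1 (3.00) > population P2 (2.04)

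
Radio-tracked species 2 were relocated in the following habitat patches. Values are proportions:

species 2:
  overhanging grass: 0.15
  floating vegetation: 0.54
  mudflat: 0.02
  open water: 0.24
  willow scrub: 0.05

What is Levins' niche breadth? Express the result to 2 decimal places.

Σpᵢ² = 0.15² + 0.54² + 0.02² + 0.24² + 0.05² = 0.0225 + 0.2916 + 0.0004 + 0.0576 + 0.0025 = 0.3746
B = 1 / 0.3746 = 2.6695

2.67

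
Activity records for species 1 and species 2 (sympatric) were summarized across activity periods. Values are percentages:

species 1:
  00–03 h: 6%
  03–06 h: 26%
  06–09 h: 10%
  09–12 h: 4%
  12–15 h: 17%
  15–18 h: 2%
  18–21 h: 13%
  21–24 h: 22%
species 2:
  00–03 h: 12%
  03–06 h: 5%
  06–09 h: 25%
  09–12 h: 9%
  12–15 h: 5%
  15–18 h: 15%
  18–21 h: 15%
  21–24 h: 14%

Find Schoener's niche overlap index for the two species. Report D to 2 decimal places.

0.59

Convert percentages to proportions (divide by 100).
Σ|p₁ᵢ − p₂ᵢ| = 0.06 + 0.21 + 0.15 + 0.05 + 0.12 + 0.13 + 0.02 + 0.08 = 0.82
D = 1 − ½ × 0.82 = 1 − 0.410 = 0.5900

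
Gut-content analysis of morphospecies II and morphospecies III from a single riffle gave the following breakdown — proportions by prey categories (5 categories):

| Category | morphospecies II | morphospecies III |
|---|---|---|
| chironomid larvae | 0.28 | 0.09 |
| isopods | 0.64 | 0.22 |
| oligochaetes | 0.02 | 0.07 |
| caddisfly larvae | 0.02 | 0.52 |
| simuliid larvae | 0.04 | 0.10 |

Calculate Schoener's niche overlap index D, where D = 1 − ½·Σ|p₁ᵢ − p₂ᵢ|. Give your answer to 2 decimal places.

Σ|p₁ᵢ − p₂ᵢ| = 0.19 + 0.42 + 0.05 + 0.50 + 0.06 = 1.22
D = 1 − ½ × 1.22 = 1 − 0.610 = 0.3900

0.39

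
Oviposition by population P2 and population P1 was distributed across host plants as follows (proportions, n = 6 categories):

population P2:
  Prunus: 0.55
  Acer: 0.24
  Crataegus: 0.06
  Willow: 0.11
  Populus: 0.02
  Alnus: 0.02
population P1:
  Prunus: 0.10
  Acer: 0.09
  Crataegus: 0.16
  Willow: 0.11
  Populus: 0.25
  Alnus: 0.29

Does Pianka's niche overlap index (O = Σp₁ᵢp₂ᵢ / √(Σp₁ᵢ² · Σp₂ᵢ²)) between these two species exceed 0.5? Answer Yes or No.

Σ p₁ᵢp₂ᵢ = 0.0550 + 0.0216 + 0.0096 + 0.0121 + 0.0050 + 0.0058 = 0.1091
Σp_1ᵢ² = 0.55² + 0.24² + 0.06² + 0.11² + 0.02² + 0.02² = 0.3025 + 0.0576 + 0.0036 + 0.0121 + 0.0004 + 0.0004 = 0.3766
Σp_2ᵢ² = 0.10² + 0.09² + 0.16² + 0.11² + 0.25² + 0.29² = 0.0100 + 0.0081 + 0.0256 + 0.0121 + 0.0625 + 0.0841 = 0.2024
O = 0.1091 / √(0.3766 × 0.2024) = 0.1091 / 0.27609 = 0.3952
O = 0.3952 < 0.5 → No.

No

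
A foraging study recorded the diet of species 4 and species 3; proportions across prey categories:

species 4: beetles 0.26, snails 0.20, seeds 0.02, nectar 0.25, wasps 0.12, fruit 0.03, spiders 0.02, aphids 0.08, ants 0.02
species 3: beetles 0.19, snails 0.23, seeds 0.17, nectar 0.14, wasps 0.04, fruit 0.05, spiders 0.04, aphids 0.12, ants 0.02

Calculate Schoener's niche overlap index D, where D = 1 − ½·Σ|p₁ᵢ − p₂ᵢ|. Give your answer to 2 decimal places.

0.74

Σ|p₁ᵢ − p₂ᵢ| = 0.07 + 0.03 + 0.15 + 0.11 + 0.08 + 0.02 + 0.02 + 0.04 + 0.00 = 0.52
D = 1 − ½ × 0.52 = 1 − 0.260 = 0.7400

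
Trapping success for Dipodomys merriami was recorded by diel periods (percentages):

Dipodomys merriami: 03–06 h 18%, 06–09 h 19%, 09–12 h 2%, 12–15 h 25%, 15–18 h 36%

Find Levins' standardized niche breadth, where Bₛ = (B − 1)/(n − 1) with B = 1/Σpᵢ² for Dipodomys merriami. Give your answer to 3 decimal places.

0.708

Convert percentages to proportions (divide by 100).
Σpᵢ² = 0.18² + 0.19² + 0.02² + 0.25² + 0.36² = 0.0324 + 0.0361 + 0.0004 + 0.0625 + 0.1296 = 0.2610
B = 1 / 0.2610 = 3.83142
Bₛ = (B − 1)/(n − 1) = (3.83142 − 1)/(5 − 1) = 2.83142/4 = 0.70786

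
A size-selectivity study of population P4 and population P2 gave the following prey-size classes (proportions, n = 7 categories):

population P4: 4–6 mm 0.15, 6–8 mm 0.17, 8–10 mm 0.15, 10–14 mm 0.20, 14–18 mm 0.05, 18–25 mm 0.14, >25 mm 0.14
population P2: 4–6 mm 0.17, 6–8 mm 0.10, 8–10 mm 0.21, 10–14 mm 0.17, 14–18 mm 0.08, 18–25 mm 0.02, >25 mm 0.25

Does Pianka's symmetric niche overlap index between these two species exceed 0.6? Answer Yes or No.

Yes

Σ p₁ᵢp₂ᵢ = 0.0255 + 0.0170 + 0.0315 + 0.0340 + 0.0040 + 0.0028 + 0.0350 = 0.1498
Σp_1ᵢ² = 0.15² + 0.17² + 0.15² + 0.20² + 0.05² + 0.14² + 0.14² = 0.0225 + 0.0289 + 0.0225 + 0.0400 + 0.0025 + 0.0196 + 0.0196 = 0.1556
Σp_2ᵢ² = 0.17² + 0.10² + 0.21² + 0.17² + 0.08² + 0.02² + 0.25² = 0.0289 + 0.0100 + 0.0441 + 0.0289 + 0.0064 + 0.0004 + 0.0625 = 0.1812
O = 0.1498 / √(0.1556 × 0.1812) = 0.1498 / 0.16791 = 0.8921
O = 0.8921 > 0.6 → Yes.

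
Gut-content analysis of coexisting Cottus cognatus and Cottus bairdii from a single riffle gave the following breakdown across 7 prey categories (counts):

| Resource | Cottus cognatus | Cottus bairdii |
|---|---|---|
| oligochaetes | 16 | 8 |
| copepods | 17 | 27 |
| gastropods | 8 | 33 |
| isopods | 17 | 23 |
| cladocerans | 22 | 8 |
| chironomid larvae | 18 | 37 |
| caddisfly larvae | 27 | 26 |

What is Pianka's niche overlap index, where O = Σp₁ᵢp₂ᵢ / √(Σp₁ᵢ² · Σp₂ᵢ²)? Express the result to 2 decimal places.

0.84

Proportions for Cottus cognatus (n=125): 16/125=0.1280, 17/125=0.1360, 8/125=0.0640, 17/125=0.1360, 22/125=0.1760, 18/125=0.1440, 27/125=0.2160
Proportions for Cottus bairdii (n=162): 8/162=0.0494, 27/162=0.1667, 33/162=0.2037, 23/162=0.1420, 8/162=0.0494, 37/162=0.2284, 26/162=0.1605
Σ p₁ᵢp₂ᵢ = 0.006323 + 0.022671 + 0.013037 + 0.019312 + 0.008694 + 0.032890 + 0.034668 = 0.137595
Σp_1ᵢ² = 0.1280² + 0.1360² + 0.0640² + 0.1360² + 0.1760² + 0.1440² + 0.2160² = 0.016384 + 0.018496 + 0.004096 + 0.018496 + 0.030976 + 0.020736 + 0.046656 = 0.155840
Σp_2ᵢ² = 0.0494² + 0.1667² + 0.2037² + 0.1420² + 0.0494² + 0.2284² + 0.1605² = 0.002440 + 0.027789 + 0.041494 + 0.020164 + 0.002440 + 0.052167 + 0.025760 = 0.172254
O = 0.137595 / √(0.155840 × 0.172254) = 0.137595 / 0.1638416 = 0.8398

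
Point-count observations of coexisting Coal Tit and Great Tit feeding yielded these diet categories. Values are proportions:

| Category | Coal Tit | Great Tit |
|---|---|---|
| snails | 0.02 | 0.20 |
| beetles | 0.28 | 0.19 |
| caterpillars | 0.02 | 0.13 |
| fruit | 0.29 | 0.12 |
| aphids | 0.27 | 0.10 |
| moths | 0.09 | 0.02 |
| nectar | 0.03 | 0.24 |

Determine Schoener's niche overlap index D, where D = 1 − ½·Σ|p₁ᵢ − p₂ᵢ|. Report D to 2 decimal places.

Σ|p₁ᵢ − p₂ᵢ| = 0.18 + 0.09 + 0.11 + 0.17 + 0.17 + 0.07 + 0.21 = 1.00
D = 1 − ½ × 1.00 = 1 − 0.500 = 0.5000

0.50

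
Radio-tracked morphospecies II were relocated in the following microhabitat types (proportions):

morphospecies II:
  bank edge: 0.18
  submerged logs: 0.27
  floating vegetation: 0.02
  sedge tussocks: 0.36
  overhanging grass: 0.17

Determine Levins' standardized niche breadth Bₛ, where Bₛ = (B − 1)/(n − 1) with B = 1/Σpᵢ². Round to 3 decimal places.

0.696

Σpᵢ² = 0.18² + 0.27² + 0.02² + 0.36² + 0.17² = 0.0324 + 0.0729 + 0.0004 + 0.1296 + 0.0289 = 0.2642
B = 1 / 0.2642 = 3.78501
Bₛ = (B − 1)/(n − 1) = (3.78501 − 1)/(5 − 1) = 2.78501/4 = 0.69625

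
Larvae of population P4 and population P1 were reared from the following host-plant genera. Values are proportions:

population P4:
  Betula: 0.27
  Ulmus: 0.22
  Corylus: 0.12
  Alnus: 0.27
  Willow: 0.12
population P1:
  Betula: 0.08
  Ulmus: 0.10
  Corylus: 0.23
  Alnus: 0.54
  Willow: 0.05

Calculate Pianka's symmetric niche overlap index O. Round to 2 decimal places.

Σ p₁ᵢp₂ᵢ = 0.0216 + 0.0220 + 0.0276 + 0.1458 + 0.0060 = 0.2230
Σp_1ᵢ² = 0.27² + 0.22² + 0.12² + 0.27² + 0.12² = 0.0729 + 0.0484 + 0.0144 + 0.0729 + 0.0144 = 0.2230
Σp_2ᵢ² = 0.08² + 0.10² + 0.23² + 0.54² + 0.05² = 0.0064 + 0.0100 + 0.0529 + 0.2916 + 0.0025 = 0.3634
O = 0.2230 / √(0.2230 × 0.3634) = 0.2230 / 0.28467 = 0.7834

0.78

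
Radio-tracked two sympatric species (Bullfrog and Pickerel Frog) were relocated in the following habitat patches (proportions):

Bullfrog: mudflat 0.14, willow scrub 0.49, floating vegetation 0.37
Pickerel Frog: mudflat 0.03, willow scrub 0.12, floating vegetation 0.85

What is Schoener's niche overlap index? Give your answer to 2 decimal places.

0.52

Σ|p₁ᵢ − p₂ᵢ| = 0.11 + 0.37 + 0.48 = 0.96
D = 1 − ½ × 0.96 = 1 − 0.480 = 0.5200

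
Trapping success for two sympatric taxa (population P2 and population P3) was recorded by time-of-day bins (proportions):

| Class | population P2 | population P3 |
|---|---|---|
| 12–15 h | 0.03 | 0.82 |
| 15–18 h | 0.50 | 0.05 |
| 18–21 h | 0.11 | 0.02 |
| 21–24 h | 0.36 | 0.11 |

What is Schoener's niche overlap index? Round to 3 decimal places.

0.210

Σ|p₁ᵢ − p₂ᵢ| = 0.79 + 0.45 + 0.09 + 0.25 = 1.58
D = 1 − ½ × 1.58 = 1 − 0.790 = 0.21000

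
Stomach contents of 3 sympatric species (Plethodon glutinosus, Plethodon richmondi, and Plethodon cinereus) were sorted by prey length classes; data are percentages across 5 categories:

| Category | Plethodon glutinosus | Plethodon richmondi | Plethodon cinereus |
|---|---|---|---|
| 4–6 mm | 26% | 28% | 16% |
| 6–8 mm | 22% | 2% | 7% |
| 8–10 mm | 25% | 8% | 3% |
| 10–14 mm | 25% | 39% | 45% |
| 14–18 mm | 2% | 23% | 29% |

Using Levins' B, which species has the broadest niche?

Convert percentages to proportions (divide by 100).
Σp_glutᵢ² = 0.26² + 0.22² + 0.25² + 0.25² + 0.02² = 0.0676 + 0.0484 + 0.0625 + 0.0625 + 0.0004 = 0.2414
B_glut = 1 / 0.2414 = 4.1425
Σp_richᵢ² = 0.28² + 0.02² + 0.08² + 0.39² + 0.23² = 0.0784 + 0.0004 + 0.0064 + 0.1521 + 0.0529 = 0.2902
B_rich = 1 / 0.2902 = 3.4459
Σp_cineᵢ² = 0.16² + 0.07² + 0.03² + 0.45² + 0.29² = 0.0256 + 0.0049 + 0.0009 + 0.2025 + 0.0841 = 0.3180
B_cine = 1 / 0.3180 = 3.1447
Highest B → broadest niche (most generalist): Plethodon glutinosus (B = 4.14).

Plethodon glutinosus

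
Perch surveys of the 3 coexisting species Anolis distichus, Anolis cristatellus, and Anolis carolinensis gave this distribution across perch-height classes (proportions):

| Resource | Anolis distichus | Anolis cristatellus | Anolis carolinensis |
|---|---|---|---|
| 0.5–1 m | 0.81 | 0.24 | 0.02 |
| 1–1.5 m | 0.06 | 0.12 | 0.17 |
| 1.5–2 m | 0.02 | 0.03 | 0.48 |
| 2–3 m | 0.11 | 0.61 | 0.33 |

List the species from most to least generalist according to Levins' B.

Σp_distᵢ² = 0.81² + 0.06² + 0.02² + 0.11² = 0.6561 + 0.0036 + 0.0004 + 0.0121 = 0.6722
B_dist = 1 / 0.6722 = 1.4877
Σp_crisᵢ² = 0.24² + 0.12² + 0.03² + 0.61² = 0.0576 + 0.0144 + 0.0009 + 0.3721 = 0.4450
B_cris = 1 / 0.4450 = 2.2472
Σp_caroᵢ² = 0.02² + 0.17² + 0.48² + 0.33² = 0.0004 + 0.0289 + 0.2304 + 0.1089 = 0.3686
B_caro = 1 / 0.3686 = 2.7130
Ranking by B (broadest → narrowest): Anolis carolinensis (2.71) > Anolis cristatellus (2.25) > Anolis distichus (1.49)

Anolis carolinensis > Anolis cristatellus > Anolis distichus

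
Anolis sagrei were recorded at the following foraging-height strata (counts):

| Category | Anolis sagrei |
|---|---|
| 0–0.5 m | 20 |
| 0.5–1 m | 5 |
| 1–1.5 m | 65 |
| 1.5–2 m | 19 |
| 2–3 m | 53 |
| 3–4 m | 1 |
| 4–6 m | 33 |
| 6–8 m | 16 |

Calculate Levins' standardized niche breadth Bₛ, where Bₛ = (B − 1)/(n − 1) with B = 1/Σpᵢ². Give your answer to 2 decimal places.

Proportions for Anolis sagrei (n=212): 20/212=0.0943, 5/212=0.0236, 65/212=0.3066, 19/212=0.0896, 53/212=0.2500, 1/212=0.0047, 33/212=0.1557, 16/212=0.0755
Σpᵢ² = 0.0943² + 0.0236² + 0.3066² + 0.0896² + 0.2500² + 0.0047² + 0.1557² + 0.0755² = 0.008892 + 0.000557 + 0.094004 + 0.008028 + 0.062500 + 0.000022 + 0.024242 + 0.005700 = 0.203945
B = 1 / 0.203945 = 4.9033
Bₛ = (B − 1)/(n − 1) = (4.9033 − 1)/(8 − 1) = 3.9033/7 = 0.5576

0.56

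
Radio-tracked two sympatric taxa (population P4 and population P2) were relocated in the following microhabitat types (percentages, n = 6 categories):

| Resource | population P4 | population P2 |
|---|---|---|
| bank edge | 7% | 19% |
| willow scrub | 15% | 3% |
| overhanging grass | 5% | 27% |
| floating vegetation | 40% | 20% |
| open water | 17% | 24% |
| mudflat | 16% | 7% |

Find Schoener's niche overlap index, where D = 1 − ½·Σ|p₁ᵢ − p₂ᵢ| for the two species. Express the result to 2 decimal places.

Convert percentages to proportions (divide by 100).
Σ|p₁ᵢ − p₂ᵢ| = 0.12 + 0.12 + 0.22 + 0.20 + 0.07 + 0.09 = 0.82
D = 1 − ½ × 0.82 = 1 − 0.410 = 0.5900

0.59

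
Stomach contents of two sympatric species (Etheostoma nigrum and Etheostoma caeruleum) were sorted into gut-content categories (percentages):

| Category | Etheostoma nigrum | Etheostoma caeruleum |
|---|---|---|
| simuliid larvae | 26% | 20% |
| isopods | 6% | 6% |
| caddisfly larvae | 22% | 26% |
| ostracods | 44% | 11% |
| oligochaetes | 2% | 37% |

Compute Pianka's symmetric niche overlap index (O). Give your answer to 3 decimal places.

0.590

Convert percentages to proportions (divide by 100).
Σ p₁ᵢp₂ᵢ = 0.0520 + 0.0036 + 0.0572 + 0.0484 + 0.0074 = 0.1686
Σp_1ᵢ² = 0.26² + 0.06² + 0.22² + 0.44² + 0.02² = 0.0676 + 0.0036 + 0.0484 + 0.1936 + 0.0004 = 0.3136
Σp_2ᵢ² = 0.20² + 0.06² + 0.26² + 0.11² + 0.37² = 0.0400 + 0.0036 + 0.0676 + 0.0121 + 0.1369 = 0.2602
O = 0.1686 / √(0.3136 × 0.2602) = 0.1686 / 0.285655 = 0.59022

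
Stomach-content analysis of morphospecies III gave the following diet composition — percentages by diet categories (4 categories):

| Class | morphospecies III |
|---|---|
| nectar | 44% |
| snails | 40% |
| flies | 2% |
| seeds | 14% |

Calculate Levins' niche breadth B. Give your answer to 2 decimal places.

Convert percentages to proportions (divide by 100).
Σpᵢ² = 0.44² + 0.40² + 0.02² + 0.14² = 0.1936 + 0.1600 + 0.0004 + 0.0196 = 0.3736
B = 1 / 0.3736 = 2.6767

2.68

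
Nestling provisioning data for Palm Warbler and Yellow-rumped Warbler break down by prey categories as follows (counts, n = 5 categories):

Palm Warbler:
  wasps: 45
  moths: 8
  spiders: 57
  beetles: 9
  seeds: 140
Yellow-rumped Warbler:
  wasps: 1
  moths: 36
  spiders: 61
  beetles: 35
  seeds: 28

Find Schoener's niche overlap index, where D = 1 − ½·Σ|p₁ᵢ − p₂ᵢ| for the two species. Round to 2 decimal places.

0.47

Proportions for Palm Warbler (n=259): 45/259=0.1737, 8/259=0.0309, 57/259=0.2201, 9/259=0.0347, 140/259=0.5405
Proportions for Yellow-rumped Warbler (n=161): 1/161=0.0062, 36/161=0.2236, 61/161=0.3789, 35/161=0.2174, 28/161=0.1739
Σ|p₁ᵢ − p₂ᵢ| = 0.1675 + 0.1927 + 0.1588 + 0.1827 + 0.3666 = 1.0683
D = 1 − ½ × 1.0683 = 1 − 0.53415 = 0.46585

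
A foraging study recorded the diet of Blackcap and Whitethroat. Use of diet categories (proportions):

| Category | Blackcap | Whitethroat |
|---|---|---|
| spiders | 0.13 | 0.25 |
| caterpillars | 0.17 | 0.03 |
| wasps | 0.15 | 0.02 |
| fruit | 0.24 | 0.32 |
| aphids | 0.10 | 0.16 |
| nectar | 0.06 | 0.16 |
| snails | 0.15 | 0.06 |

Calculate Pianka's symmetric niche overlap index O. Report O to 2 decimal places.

Σ p₁ᵢp₂ᵢ = 0.0325 + 0.0051 + 0.0030 + 0.0768 + 0.0160 + 0.0096 + 0.0090 = 0.1520
Σp_1ᵢ² = 0.13² + 0.17² + 0.15² + 0.24² + 0.10² + 0.06² + 0.15² = 0.0169 + 0.0289 + 0.0225 + 0.0576 + 0.0100 + 0.0036 + 0.0225 = 0.1620
Σp_2ᵢ² = 0.25² + 0.03² + 0.02² + 0.32² + 0.16² + 0.16² + 0.06² = 0.0625 + 0.0009 + 0.0004 + 0.1024 + 0.0256 + 0.0256 + 0.0036 = 0.2210
O = 0.1520 / √(0.1620 × 0.2210) = 0.1520 / 0.18921 = 0.8033

0.80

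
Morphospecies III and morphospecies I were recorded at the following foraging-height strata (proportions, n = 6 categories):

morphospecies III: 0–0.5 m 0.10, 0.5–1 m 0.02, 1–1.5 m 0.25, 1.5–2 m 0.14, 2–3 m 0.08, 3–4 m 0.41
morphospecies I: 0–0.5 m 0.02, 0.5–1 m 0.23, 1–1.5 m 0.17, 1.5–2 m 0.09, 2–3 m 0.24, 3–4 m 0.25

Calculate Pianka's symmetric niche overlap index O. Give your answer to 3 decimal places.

Σ p₁ᵢp₂ᵢ = 0.0020 + 0.0046 + 0.0425 + 0.0126 + 0.0192 + 0.1025 = 0.1834
Σp_1ᵢ² = 0.10² + 0.02² + 0.25² + 0.14² + 0.08² + 0.41² = 0.0100 + 0.0004 + 0.0625 + 0.0196 + 0.0064 + 0.1681 = 0.2670
Σp_2ᵢ² = 0.02² + 0.23² + 0.17² + 0.09² + 0.24² + 0.25² = 0.0004 + 0.0529 + 0.0289 + 0.0081 + 0.0576 + 0.0625 = 0.2104
O = 0.1834 / √(0.2670 × 0.2104) = 0.1834 / 0.237016 = 0.77379

0.774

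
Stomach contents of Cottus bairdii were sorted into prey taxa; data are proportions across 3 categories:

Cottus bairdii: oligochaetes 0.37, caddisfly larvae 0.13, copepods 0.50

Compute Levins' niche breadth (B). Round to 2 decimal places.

2.48

Σpᵢ² = 0.37² + 0.13² + 0.50² = 0.1369 + 0.0169 + 0.2500 = 0.4038
B = 1 / 0.4038 = 2.4765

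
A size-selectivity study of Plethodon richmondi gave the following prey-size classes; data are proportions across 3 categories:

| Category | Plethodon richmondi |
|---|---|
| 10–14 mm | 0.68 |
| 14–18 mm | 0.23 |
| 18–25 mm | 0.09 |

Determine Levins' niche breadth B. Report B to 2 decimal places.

1.91

Σpᵢ² = 0.68² + 0.23² + 0.09² = 0.4624 + 0.0529 + 0.0081 = 0.5234
B = 1 / 0.5234 = 1.9106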